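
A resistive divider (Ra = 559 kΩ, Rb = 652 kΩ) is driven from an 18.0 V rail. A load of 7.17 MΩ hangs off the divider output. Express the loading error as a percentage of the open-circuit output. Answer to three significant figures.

4.03 %

The divider's output (Thévenin) resistance is Ra‖Rb = 301.0 kΩ.
Fractional drop under load = R_th/(R_th + R_L) = 301.0 / (301.0 + 7170) = 0.04028.
So the output falls by 4.03 %.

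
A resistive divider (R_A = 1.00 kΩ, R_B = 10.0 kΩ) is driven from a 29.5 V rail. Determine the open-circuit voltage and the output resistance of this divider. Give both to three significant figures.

V_th is the open-circuit tap voltage: 29.5 × 10.0/(1.00 + 10.0) = 26.8 V.
With the supply zeroed, R_A and R_B appear in parallel from the tap: R_th = R_A‖R_B = (1.00 × 10.0)/11.00 = 909 Ω.

V_th = 26.8 V, R_th = 909 Ω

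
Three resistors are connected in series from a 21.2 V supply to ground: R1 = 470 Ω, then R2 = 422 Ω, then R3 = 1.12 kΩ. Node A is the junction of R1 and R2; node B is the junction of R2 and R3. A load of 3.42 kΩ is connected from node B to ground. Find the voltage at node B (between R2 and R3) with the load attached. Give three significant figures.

At node B, R3 is in parallel with the load: R3‖R_L = 843.7 Ω.
Below node A the resistance is R2 + (R3‖R_L) = 1266 Ω, so V_A = 21.2 × 1266/1736 = 15.46 V.
Then V_B = V_A × (R3‖R_L)/(R2 + R3‖R_L) = 15.46 × 843.7/1266 = 10.3 V.

V ≈ 10.3 V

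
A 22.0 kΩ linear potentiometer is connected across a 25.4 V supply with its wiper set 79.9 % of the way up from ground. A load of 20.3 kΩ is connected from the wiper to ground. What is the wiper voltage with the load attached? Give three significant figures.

The wiper splits the pot into (1−α)R = 4.422 kΩ above and αR = 17.58 kΩ below.
Lower section ‖ load = 9.421 kΩ.
V_wiper = 25.4 × 9.421/(4.422 + 9.421) = 17.3 V.

V ≈ 17.3 V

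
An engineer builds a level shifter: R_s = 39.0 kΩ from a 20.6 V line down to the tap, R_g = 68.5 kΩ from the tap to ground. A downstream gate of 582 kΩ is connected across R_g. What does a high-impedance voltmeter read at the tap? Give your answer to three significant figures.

V_out ≈ 12.6 V

The load sits in parallel with R_g: R_g‖R_L = (68.5 × 582) / (68.5 + 582) = 61.29 kΩ.
V_out = 20.6 × 61.29 / (39.0 + 61.29) = 20.6 × 61.29/100.3 = 12.6 V.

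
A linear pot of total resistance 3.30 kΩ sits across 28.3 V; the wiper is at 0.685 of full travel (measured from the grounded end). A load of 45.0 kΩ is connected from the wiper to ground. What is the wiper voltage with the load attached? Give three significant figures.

V ≈ 19.1 V

The wiper splits the pot into (1−α)R = 1.039 kΩ above and αR = 2.260 kΩ below.
Lower section ‖ load = 2.152 kΩ.
V_wiper = 28.3 × 2.152/(1.039 + 2.152) = 19.1 V.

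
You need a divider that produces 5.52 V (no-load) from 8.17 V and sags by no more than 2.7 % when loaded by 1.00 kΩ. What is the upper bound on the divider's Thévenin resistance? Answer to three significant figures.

Loading drop = R_th/(R_th + R_L) ≤ 0.0270, so R_th ≤ R_L · ε/(1−ε) = 1.00 kΩ × 0.0270/0.9730 = 27.7 Ω.
(Any R1, R2 with R2/(R1+R2) = 0.676 and R1‖R2 ≤ 27.7 Ω will meet the spec.)

R_th ≤ 27.7 Ω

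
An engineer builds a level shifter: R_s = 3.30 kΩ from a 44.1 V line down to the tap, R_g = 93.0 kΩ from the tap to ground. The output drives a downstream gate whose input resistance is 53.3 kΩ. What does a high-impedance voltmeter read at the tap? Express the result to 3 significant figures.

The load sits in parallel with R_g: R_g‖R_L = (93.0 × 53.3) / (93.0 + 53.3) = 33.88 kΩ.
V_out = 44.1 × 33.88 / (3.30 + 33.88) = 44.1 × 33.88/37.18 = 40.2 V.
(Unloaded it would have been 42.6 V.)

V_out ≈ 40.2 V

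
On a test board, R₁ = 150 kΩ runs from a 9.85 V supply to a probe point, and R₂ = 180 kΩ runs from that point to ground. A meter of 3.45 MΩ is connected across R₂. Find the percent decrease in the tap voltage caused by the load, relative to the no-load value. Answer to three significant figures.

The divider's output (Thévenin) resistance is R₁‖R₂ = 81.82 kΩ.
Fractional drop under load = R_th/(R_th + R_L) = 81.82 / (81.82 + 3450) = 0.02317.
So the output falls by 2.32 %.

2.32 %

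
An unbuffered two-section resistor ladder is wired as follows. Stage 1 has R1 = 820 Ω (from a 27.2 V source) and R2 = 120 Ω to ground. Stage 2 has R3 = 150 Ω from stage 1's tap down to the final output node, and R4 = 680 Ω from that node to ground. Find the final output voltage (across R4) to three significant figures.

Stage 2 presents R3+R4 = 830.0 Ω as a load on stage 1's tap.
Stage 1's lower leg becomes R2‖(R3+R4) = 104.8 Ω, so V_mid = 27.2 × 104.8/924.8 = 3.083 V.
Stage 2 is itself unloaded: V_out = V_mid × R4/(R3+R4) = 3.083 × 680/830.0 = 2.53 V.

V_out ≈ 2.53 V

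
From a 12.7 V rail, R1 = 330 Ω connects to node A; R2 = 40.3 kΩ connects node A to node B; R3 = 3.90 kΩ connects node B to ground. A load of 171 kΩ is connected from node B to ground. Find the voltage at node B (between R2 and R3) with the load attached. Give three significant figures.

V ≈ 1.09 V

At node B, R3 is in parallel with the load: R3‖R_L = 3813 Ω.
Below node A the resistance is R2 + (R3‖R_L) = 44110 Ω, so V_A = 12.7 × 44110/44440 = 12.61 V.
Then V_B = V_A × (R3‖R_L)/(R2 + R3‖R_L) = 12.61 × 3813/44110 = 1.09 V.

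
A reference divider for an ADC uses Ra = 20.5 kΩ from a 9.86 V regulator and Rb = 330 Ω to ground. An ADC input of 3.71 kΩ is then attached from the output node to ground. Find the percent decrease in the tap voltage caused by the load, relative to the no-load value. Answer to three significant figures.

Unloaded V = 9.86 × 330/20830 = 0.15621 V.
Loaded: Rb‖R_L = 303.0 Ω, giving V = 9.86 × 303.0/20800 = 0.14363 V.
Drop = (0.15621 − 0.14363) / 0.15621 = 8.05 %.

8.05 %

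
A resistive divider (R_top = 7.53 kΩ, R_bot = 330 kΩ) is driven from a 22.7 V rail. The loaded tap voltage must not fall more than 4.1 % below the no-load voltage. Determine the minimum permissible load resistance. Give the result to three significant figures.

R_L(min) ≈ 172 kΩ

Output resistance R_th = R_top‖R_bot = (7.53 × 330)/337.5 = 7.362 kΩ.
The fractional drop is R_th/(R_th + R_L); requiring this ≤ 0.0410 gives R_L ≥ R_th(1/0.0410 − 1) = 7.362 × 23.39 = 172 kΩ.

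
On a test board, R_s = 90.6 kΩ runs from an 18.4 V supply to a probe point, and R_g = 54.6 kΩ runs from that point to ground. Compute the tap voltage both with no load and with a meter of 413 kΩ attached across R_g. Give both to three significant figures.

Open-circuit: V = 18.4 × 54.6/(90.6 + 54.6) = 6.92 V.
With the load, R_g becomes R_g‖R_L = 48.22 kΩ, so V = 18.4 × 48.22/138.8 = 6.39 V.

Unloaded: 6.92 V; loaded: 6.39 V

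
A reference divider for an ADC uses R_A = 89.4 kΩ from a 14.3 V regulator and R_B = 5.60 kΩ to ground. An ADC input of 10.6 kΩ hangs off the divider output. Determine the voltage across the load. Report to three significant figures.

V_out ≈ 0.563 V

The load sits in parallel with R_B: R_B‖R_L = (5.60 × 10.6) / (5.60 + 10.6) = 3.664 kΩ.
V_out = 14.3 × 3.664 / (89.4 + 3.664) = 14.3 × 3.664/93.06 = 0.563 V.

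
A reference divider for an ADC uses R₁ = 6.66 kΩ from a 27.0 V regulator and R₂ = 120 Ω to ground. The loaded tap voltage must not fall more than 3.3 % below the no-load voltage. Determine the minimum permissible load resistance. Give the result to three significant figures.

R_L(min) ≈ 3.45 kΩ

Output resistance R_th = R₁‖R₂ = (6660 × 120)/6780 = 117.9 Ω.
The fractional drop is R_th/(R_th + R_L); requiring this ≤ 0.0330 gives R_L ≥ R_th(1/0.0330 − 1) = 117.9 × 29.30 = 3.45 kΩ.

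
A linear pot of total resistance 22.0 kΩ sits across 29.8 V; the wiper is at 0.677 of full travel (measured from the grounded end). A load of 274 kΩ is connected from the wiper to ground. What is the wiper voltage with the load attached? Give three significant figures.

V ≈ 19.8 V

The wiper splits the pot into (1−α)R = 7.106 kΩ above and αR = 14.89 kΩ below.
Lower section ‖ load = 14.13 kΩ.
V_wiper = 29.8 × 14.13/(7.106 + 14.13) = 19.8 V.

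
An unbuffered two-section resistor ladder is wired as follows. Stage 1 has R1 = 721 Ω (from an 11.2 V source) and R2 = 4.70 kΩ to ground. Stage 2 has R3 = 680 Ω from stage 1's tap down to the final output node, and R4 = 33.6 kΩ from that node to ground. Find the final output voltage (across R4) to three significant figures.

Stage 2 presents R3+R4 = 34280 Ω as a load on stage 1's tap.
Stage 1's lower leg becomes R2‖(R3+R4) = 4133 Ω, so V_mid = 11.2 × 4133/4854 = 9.536 V.
Stage 2 is itself unloaded: V_out = V_mid × R4/(R3+R4) = 9.536 × 33600/34280 = 9.35 V.

V_out ≈ 9.35 V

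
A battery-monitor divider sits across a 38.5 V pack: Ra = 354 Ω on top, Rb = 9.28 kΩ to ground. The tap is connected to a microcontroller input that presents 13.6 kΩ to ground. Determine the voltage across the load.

V_out ≈ 36.2 V

The load sits in parallel with Rb: Rb‖R_L = (9280 × 13600) / (9280 + 13600) = 5516 Ω.
V_out = 38.5 × 5516 / (354 + 5516) = 38.5 × 5516/5870 = 36.2 V.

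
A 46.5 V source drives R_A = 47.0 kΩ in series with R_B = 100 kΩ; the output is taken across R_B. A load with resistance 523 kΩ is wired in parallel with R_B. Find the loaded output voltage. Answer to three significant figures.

V_out ≈ 29.8 V

The load sits in parallel with R_B: R_B‖R_L = (100 × 523) / (100 + 523) = 83.95 kΩ.
V_out = 46.5 × 83.95 / (47.0 + 83.95) = 46.5 × 83.95/130.9 = 29.8 V.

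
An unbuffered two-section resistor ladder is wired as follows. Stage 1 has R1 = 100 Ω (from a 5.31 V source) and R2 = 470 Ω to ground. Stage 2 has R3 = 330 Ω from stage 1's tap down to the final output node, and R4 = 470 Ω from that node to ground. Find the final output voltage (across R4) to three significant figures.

V_out ≈ 2.33 V

Stage 2 presents R3+R4 = 800.0 Ω as a load on stage 1's tap.
Stage 1's lower leg becomes R2‖(R3+R4) = 296.1 Ω, so V_mid = 5.31 × 296.1/396.1 = 3.969 V.
Stage 2 is itself unloaded: V_out = V_mid × R4/(R3+R4) = 3.969 × 470/800.0 = 2.33 V.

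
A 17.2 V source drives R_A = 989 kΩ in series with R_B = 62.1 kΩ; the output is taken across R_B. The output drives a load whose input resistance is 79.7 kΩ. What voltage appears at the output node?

V_out ≈ 0.586 V

The load sits in parallel with R_B: R_B‖R_L = (62.1 × 79.7) / (62.1 + 79.7) = 34.90 kΩ.
V_out = 17.2 × 34.90 / (989 + 34.90) = 17.2 × 34.90/1024 = 0.586 V.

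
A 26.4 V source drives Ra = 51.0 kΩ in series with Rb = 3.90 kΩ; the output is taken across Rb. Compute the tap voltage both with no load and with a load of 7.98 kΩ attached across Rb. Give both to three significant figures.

Unloaded: 1.88 V; loaded: 1.29 V

Open-circuit: V = 26.4 × 3.90/(51.0 + 3.90) = 1.88 V.
With the load, Rb becomes Rb‖R_L = 2.620 kΩ, so V = 26.4 × 2.620/53.62 = 1.29 V.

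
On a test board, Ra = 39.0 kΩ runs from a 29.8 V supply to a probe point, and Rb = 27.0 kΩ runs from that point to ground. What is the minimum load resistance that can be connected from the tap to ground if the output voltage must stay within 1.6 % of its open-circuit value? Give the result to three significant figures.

R_L(min) ≈ 981 kΩ

Output resistance R_th = Ra‖Rb = (39.0 × 27.0)/66.00 = 15.95 kΩ.
The fractional drop is R_th/(R_th + R_L); requiring this ≤ 0.0160 gives R_L ≥ R_th(1/0.0160 − 1) = 15.95 × 61.50 = 981 kΩ.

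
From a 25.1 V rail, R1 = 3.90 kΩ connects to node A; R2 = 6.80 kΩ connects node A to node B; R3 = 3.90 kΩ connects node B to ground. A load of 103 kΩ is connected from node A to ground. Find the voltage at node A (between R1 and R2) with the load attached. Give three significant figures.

V ≈ 17.9 V

Below node A the series string R2+R3 = 10.70 kΩ sits in parallel with the 103 kΩ load: 9.693 kΩ.
V_A = 25.1 × 9.693/(3.90 + 9.693) = 17.9 V.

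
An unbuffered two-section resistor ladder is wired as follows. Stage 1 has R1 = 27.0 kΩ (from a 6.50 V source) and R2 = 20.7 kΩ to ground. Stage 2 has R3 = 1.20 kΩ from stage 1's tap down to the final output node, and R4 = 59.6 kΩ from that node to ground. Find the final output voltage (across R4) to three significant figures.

V_out ≈ 2.32 V

Stage 2 presents R3+R4 = 60.80 kΩ as a load on stage 1's tap.
Stage 1's lower leg becomes R2‖(R3+R4) = 15.44 kΩ, so V_mid = 6.50 × 15.44/42.44 = 2.365 V.
Stage 2 is itself unloaded: V_out = V_mid × R4/(R3+R4) = 2.365 × 59.6/60.80 = 2.32 V.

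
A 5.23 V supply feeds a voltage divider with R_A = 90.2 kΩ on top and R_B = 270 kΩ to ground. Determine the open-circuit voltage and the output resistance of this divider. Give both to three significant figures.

V_th = 3.92 V, R_th = 67.6 kΩ

V_th is the open-circuit tap voltage: 5.23 × 270/(90.2 + 270) = 3.92 V.
With the supply zeroed, R_A and R_B appear in parallel from the tap: R_th = R_A‖R_B = (90.2 × 270)/360.2 = 67.6 kΩ.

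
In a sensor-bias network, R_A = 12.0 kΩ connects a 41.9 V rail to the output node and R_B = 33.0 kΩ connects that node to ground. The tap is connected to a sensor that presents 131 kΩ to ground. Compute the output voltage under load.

The load sits in parallel with R_B: R_B‖R_L = (33.0 × 131) / (33.0 + 131) = 26.36 kΩ.
V_out = 41.9 × 26.36 / (12.0 + 26.36) = 41.9 × 26.36/38.36 = 28.8 V.

V_out ≈ 28.8 V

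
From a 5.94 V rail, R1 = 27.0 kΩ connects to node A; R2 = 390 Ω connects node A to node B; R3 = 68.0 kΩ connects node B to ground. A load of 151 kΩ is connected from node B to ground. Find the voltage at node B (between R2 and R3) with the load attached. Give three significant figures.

At node B, R3 is in parallel with the load: R3‖R_L = 46890 Ω.
Below node A the resistance is R2 + (R3‖R_L) = 47280 Ω, so V_A = 5.94 × 47280/74280 = 3.781 V.
Then V_B = V_A × (R3‖R_L)/(R2 + R3‖R_L) = 3.781 × 46890/47280 = 3.75 V.

V ≈ 3.75 V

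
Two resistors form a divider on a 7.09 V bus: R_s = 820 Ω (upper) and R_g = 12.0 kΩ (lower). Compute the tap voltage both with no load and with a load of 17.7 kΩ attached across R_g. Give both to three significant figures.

Unloaded: 6.64 V; loaded: 6.36 V

Open-circuit: V = 7.09 × 12000/(820 + 12000) = 6.64 V.
With the load, R_g becomes R_g‖R_L = 7152 Ω, so V = 7.09 × 7152/7972 = 6.36 V.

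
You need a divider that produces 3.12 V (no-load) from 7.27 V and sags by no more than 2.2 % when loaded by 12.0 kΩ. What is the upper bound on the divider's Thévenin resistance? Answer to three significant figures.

Loading drop = R_th/(R_th + R_L) ≤ 0.0220, so R_th ≤ R_L · ε/(1−ε) = 12.0 kΩ × 0.0220/0.9780 = 270 Ω.

R_th ≤ 270 Ω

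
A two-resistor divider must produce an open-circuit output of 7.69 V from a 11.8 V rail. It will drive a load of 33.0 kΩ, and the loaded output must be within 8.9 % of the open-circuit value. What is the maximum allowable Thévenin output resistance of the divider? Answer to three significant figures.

Loading drop = R_th/(R_th + R_L) ≤ 0.0890, so R_th ≤ R_L · ε/(1−ε) = 33.0 kΩ × 0.0890/0.9110 = 3.22 kΩ.

R_th ≤ 3.22 kΩ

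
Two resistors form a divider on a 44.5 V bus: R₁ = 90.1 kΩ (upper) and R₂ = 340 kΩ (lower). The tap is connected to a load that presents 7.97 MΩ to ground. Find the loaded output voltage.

V_out ≈ 34.9 V

The load sits in parallel with R₂: R₂‖R_L = (340 × 7970) / (340 + 7970) = 326.1 kΩ.
V_out = 44.5 × 326.1 / (90.1 + 326.1) = 44.5 × 326.1/416.2 = 34.9 V.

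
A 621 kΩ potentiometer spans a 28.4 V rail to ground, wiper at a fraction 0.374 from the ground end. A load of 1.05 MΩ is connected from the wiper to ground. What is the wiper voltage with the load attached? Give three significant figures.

The wiper splits the pot into (1−α)R = 388.7 kΩ above and αR = 232.3 kΩ below.
Lower section ‖ load = 190.2 kΩ.
V_wiper = 28.4 × 190.2/(388.7 + 190.2) = 9.33 V.

V ≈ 9.33 V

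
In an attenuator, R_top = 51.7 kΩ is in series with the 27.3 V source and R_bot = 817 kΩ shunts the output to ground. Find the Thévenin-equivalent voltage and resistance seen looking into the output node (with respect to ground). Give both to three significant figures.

V_th is the open-circuit tap voltage: 27.3 × 817/(51.7 + 817) = 25.7 V.
With the supply zeroed, R_top and R_bot appear in parallel from the tap: R_th = R_top‖R_bot = (51.7 × 817)/868.7 = 48.6 kΩ.

V_th = 25.7 V, R_th = 48.6 kΩ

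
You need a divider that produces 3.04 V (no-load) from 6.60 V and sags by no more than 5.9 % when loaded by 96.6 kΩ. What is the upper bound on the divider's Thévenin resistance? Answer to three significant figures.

R_th ≤ 6.06 kΩ

Loading drop = R_th/(R_th + R_L) ≤ 0.0590, so R_th ≤ R_L · ε/(1−ε) = 96.6 kΩ × 0.0590/0.9410 = 6.06 kΩ.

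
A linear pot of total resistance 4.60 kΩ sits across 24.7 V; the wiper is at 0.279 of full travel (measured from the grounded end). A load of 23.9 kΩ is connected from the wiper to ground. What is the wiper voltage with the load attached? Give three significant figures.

V ≈ 6.63 V

The wiper splits the pot into (1−α)R = 3.317 kΩ above and αR = 1.283 kΩ below.
Lower section ‖ load = 1.218 kΩ.
V_wiper = 24.7 × 1.218/(3.317 + 1.218) = 6.63 V.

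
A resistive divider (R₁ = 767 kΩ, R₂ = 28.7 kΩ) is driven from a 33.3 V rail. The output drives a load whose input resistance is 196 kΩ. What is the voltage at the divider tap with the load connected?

The load sits in parallel with R₂: R₂‖R_L = (28.7 × 196) / (28.7 + 196) = 25.03 kΩ.
V_out = 33.3 × 25.03 / (767 + 25.03) = 33.3 × 25.03/792.0 = 1.05 V.

V_out ≈ 1.05 V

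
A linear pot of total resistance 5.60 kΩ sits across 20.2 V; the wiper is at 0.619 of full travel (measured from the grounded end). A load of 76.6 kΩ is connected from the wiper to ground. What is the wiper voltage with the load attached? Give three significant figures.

V ≈ 12.3 V

The wiper splits the pot into (1−α)R = 2.134 kΩ above and αR = 3.466 kΩ below.
Lower section ‖ load = 3.316 kΩ.
V_wiper = 20.2 × 3.316/(2.134 + 3.316) = 12.3 V.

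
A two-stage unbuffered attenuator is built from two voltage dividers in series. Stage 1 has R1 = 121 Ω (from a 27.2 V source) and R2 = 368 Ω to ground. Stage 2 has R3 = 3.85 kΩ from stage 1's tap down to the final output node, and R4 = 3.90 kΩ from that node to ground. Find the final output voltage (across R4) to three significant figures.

Stage 2 presents R3+R4 = 7750 Ω as a load on stage 1's tap.
Stage 1's lower leg becomes R2‖(R3+R4) = 351.3 Ω, so V_mid = 27.2 × 351.3/472.3 = 20.23 V.
Stage 2 is itself unloaded: V_out = V_mid × R4/(R3+R4) = 20.23 × 3900/7750 = 10.2 V.

V_out ≈ 10.2 V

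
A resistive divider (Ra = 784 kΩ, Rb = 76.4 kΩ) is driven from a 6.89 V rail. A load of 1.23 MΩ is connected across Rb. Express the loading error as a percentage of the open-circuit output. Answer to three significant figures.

The divider's output (Thévenin) resistance is Ra‖Rb = 69.62 kΩ.
Fractional drop under load = R_th/(R_th + R_L) = 69.62 / (69.62 + 1230) = 0.05357.
So the output falls by 5.36 %.

5.36 %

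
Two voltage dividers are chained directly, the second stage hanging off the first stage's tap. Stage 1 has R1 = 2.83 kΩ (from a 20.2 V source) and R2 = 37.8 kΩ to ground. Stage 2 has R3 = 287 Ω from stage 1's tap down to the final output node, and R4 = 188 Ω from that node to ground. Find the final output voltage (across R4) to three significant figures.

Stage 2 presents R3+R4 = 475.0 Ω as a load on stage 1's tap.
Stage 1's lower leg becomes R2‖(R3+R4) = 469.1 Ω, so V_mid = 20.2 × 469.1/3299 = 2.872 V.
Stage 2 is itself unloaded: V_out = V_mid × R4/(R3+R4) = 2.872 × 188/475.0 = 1.14 V.

V_out ≈ 1.14 V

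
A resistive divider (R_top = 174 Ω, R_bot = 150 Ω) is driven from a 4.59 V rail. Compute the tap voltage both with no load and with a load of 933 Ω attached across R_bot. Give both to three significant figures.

Open-circuit: V = 4.59 × 150/(174 + 150) = 2.12 V.
With the load, R_bot becomes R_bot‖R_L = 129.2 Ω, so V = 4.59 × 129.2/303.2 = 1.96 V.

Unloaded: 2.12 V; loaded: 1.96 V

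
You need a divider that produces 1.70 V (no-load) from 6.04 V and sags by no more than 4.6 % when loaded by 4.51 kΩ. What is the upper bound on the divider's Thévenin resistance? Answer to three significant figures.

R_th ≤ 217 Ω

Loading drop = R_th/(R_th + R_L) ≤ 0.0460, so R_th ≤ R_L · ε/(1−ε) = 4.51 kΩ × 0.0460/0.9540 = 217 Ω.
(Any R1, R2 with R2/(R1+R2) = 0.281 and R1‖R2 ≤ 217 Ω will meet the spec.)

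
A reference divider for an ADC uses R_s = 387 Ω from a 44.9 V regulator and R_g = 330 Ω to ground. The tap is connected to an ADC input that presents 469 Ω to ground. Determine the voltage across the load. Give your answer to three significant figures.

The load sits in parallel with R_g: R_g‖R_L = (330 × 469) / (330 + 469) = 193.7 Ω.
V_out = 44.9 × 193.7 / (387 + 193.7) = 44.9 × 193.7/580.7 = 15.0 V.
(Unloaded it would have been 20.7 V.)

V_out ≈ 15.0 V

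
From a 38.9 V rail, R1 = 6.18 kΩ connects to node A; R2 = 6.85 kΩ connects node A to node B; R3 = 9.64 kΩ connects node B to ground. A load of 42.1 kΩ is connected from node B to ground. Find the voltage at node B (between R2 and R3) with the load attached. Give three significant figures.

V ≈ 14.6 V

At node B, R3 is in parallel with the load: R3‖R_L = 7.844 kΩ.
Below node A the resistance is R2 + (R3‖R_L) = 14.69 kΩ, so V_A = 38.9 × 14.69/20.87 = 27.38 V.
Then V_B = V_A × (R3‖R_L)/(R2 + R3‖R_L) = 27.38 × 7.844/14.69 = 14.6 V.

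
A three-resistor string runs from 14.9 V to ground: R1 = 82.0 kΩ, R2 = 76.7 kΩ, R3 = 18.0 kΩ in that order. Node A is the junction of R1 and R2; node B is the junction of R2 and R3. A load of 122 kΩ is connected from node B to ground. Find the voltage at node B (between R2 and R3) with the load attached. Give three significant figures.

At node B, R3 is in parallel with the load: R3‖R_L = 15.69 kΩ.
Below node A the resistance is R2 + (R3‖R_L) = 92.39 kΩ, so V_A = 14.9 × 92.39/174.4 = 7.894 V.
Then V_B = V_A × (R3‖R_L)/(R2 + R3‖R_L) = 7.894 × 15.69/92.39 = 1.34 V.

V ≈ 1.34 V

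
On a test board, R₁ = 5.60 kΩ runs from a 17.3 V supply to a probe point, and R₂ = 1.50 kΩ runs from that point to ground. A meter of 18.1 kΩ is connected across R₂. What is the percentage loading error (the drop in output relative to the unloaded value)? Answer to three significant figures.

The divider's output (Thévenin) resistance is R₁‖R₂ = 1.183 kΩ.
Fractional drop under load = R_th/(R_th + R_L) = 1.183 / (1.183 + 18.1) = 0.06135.
So the output falls by 6.14 %.

6.14 %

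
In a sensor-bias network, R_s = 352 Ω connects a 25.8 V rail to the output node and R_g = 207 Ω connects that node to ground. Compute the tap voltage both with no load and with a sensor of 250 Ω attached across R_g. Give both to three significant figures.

Open-circuit: V = 25.8 × 207/(352 + 207) = 9.55 V.
With the load, R_g becomes R_g‖R_L = 113.2 Ω, so V = 25.8 × 113.2/465.2 = 6.28 V.

Unloaded: 9.55 V; loaded: 6.28 V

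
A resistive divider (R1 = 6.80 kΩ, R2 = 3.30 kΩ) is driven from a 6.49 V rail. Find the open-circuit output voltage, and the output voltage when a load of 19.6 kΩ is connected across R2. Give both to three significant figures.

Open-circuit: V = 6.49 × 3.30/(6.80 + 3.30) = 2.12 V.
With the load, R2 becomes R2‖R_L = 2.824 kΩ, so V = 6.49 × 2.824/9.624 = 1.90 V.

Unloaded: 2.12 V; loaded: 1.90 V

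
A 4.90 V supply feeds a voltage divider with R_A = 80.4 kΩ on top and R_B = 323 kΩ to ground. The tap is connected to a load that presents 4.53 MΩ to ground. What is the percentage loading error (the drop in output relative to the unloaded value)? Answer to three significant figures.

1.40 %

The divider's output (Thévenin) resistance is R_A‖R_B = 64.38 kΩ.
Fractional drop under load = R_th/(R_th + R_L) = 64.38 / (64.38 + 4530) = 0.01401.
So the output falls by 1.40 %.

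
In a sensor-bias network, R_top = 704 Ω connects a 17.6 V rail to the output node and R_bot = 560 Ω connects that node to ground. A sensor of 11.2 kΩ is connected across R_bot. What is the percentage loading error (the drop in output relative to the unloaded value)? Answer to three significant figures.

2.71 %

The divider's output (Thévenin) resistance is R_top‖R_bot = 311.9 Ω.
Fractional drop under load = R_th/(R_th + R_L) = 311.9 / (311.9 + 11200) = 0.02709.
So the output falls by 2.71 %.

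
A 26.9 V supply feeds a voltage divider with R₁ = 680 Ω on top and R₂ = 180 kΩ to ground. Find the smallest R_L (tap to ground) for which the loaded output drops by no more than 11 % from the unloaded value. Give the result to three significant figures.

R_L(min) ≈ 5.48 kΩ

Output resistance R_th = R₁‖R₂ = (680 × 180000)/180700 = 677.4 Ω.
The fractional drop is R_th/(R_th + R_L); requiring this ≤ 0.110 gives R_L ≥ R_th(1/0.110 − 1) = 677.4 × 8.091 = 5.48 kΩ.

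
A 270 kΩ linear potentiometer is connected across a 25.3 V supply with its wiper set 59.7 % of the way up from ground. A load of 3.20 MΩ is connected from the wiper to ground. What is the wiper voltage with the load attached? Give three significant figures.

The wiper splits the pot into (1−α)R = 108.8 kΩ above and αR = 161.2 kΩ below.
Lower section ‖ load = 153.5 kΩ.
V_wiper = 25.3 × 153.5/(108.8 + 153.5) = 14.8 V.

V ≈ 14.8 V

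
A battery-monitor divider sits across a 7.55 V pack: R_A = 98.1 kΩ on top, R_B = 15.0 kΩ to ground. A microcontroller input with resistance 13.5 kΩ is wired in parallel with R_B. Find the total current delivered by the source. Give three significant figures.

R_B‖R_L = 7.105 kΩ, so the source sees R_A + R_B‖R_L = 105.2 kΩ.
I = 7.55 V / 105.2 kΩ = 0.0718 mA.

I ≈ 0.0718 mA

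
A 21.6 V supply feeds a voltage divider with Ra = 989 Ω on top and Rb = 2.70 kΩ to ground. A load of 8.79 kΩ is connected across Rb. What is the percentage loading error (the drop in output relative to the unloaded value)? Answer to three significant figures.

The divider's output (Thévenin) resistance is Ra‖Rb = 723.9 Ω.
Fractional drop under load = R_th/(R_th + R_L) = 723.9 / (723.9 + 8790) = 0.07608.
So the output falls by 7.61 %.

7.61 %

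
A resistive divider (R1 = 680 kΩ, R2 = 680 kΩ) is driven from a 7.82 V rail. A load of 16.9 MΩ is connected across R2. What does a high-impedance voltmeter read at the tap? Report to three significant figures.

The load sits in parallel with R2: R2‖R_L = (680 × 16900) / (680 + 16900) = 653.7 kΩ.
V_out = 7.82 × 653.7 / (680 + 653.7) = 7.82 × 653.7/1334 = 3.83 V.

V_out ≈ 3.83 V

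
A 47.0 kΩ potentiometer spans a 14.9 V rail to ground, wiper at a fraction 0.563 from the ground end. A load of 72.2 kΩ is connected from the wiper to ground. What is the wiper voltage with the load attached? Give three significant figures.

The wiper splits the pot into (1−α)R = 20.54 kΩ above and αR = 26.46 kΩ below.
Lower section ‖ load = 19.36 kΩ.
V_wiper = 14.9 × 19.36/(20.54 + 19.36) = 7.23 V.

V ≈ 7.23 V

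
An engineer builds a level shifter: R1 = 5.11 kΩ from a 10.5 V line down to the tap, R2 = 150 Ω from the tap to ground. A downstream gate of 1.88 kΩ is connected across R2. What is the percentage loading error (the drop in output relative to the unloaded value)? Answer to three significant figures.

7.19 %

The divider's output (Thévenin) resistance is R1‖R2 = 145.7 Ω.
Fractional drop under load = R_th/(R_th + R_L) = 145.7 / (145.7 + 1880) = 0.07194.
So the output falls by 7.19 %.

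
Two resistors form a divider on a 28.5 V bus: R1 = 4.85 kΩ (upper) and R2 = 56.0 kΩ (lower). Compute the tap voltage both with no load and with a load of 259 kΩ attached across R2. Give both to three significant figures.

Unloaded: 26.2 V; loaded: 25.8 V

Open-circuit: V = 28.5 × 56.0/(4.85 + 56.0) = 26.2 V.
With the load, R2 becomes R2‖R_L = 46.04 kΩ, so V = 28.5 × 46.04/50.89 = 25.8 V.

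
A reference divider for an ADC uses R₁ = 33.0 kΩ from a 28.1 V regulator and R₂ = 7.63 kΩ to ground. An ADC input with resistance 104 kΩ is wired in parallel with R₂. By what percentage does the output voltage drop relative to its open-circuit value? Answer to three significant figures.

The divider's output (Thévenin) resistance is R₁‖R₂ = 6.197 kΩ.
Fractional drop under load = R_th/(R_th + R_L) = 6.197 / (6.197 + 104) = 0.05624.
So the output falls by 5.62 %.

5.62 %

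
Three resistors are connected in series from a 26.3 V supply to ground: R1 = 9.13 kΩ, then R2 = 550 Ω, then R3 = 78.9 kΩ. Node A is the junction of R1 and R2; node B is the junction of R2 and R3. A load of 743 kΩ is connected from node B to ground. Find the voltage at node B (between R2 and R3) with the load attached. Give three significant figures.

At node B, R3 is in parallel with the load: R3‖R_L = 71330 Ω.
Below node A the resistance is R2 + (R3‖R_L) = 71880 Ω, so V_A = 26.3 × 71880/81010 = 23.34 V.
Then V_B = V_A × (R3‖R_L)/(R2 + R3‖R_L) = 23.34 × 71330/71880 = 23.2 V.

V ≈ 23.2 V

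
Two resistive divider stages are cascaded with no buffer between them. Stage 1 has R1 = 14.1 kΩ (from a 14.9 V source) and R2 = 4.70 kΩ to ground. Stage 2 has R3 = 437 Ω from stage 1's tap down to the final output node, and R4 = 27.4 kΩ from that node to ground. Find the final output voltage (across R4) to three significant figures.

V_out ≈ 3.25 V

Stage 2 presents R3+R4 = 27840 Ω as a load on stage 1's tap.
Stage 1's lower leg becomes R2‖(R3+R4) = 4021 Ω, so V_mid = 14.9 × 4021/18120 = 3.306 V.
Stage 2 is itself unloaded: V_out = V_mid × R4/(R3+R4) = 3.306 × 27400/27840 = 3.25 V.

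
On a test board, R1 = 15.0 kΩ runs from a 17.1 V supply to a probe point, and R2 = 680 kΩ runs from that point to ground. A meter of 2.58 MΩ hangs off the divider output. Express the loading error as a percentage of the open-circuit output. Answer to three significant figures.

The divider's output (Thévenin) resistance is R1‖R2 = 14.68 kΩ.
Fractional drop under load = R_th/(R_th + R_L) = 14.68 / (14.68 + 2580) = 0.005656.
So the output falls by 0.566 %.

0.566 %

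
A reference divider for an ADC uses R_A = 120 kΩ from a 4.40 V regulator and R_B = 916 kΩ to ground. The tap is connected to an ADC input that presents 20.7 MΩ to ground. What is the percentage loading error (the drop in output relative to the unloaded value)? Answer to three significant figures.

0.510 %

The divider's output (Thévenin) resistance is R_A‖R_B = 106.1 kΩ.
Fractional drop under load = R_th/(R_th + R_L) = 106.1 / (106.1 + 20700) = 0.005099.
So the output falls by 0.510 %.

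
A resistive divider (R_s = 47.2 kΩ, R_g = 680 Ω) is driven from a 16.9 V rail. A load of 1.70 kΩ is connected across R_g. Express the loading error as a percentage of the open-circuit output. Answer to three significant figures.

28.3 %

Unloaded V = 16.9 × 680/47880 = 0.2400 V.
Loaded: R_g‖R_L = 485.7 Ω, giving V = 16.9 × 485.7/47690 = 0.1721 V.
Drop = (0.2400 − 0.1721) / 0.2400 = 28.3 %.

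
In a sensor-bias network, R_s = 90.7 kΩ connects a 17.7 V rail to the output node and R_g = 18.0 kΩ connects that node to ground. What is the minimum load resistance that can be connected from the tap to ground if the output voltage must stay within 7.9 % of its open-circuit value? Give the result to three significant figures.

R_L(min) ≈ 175 kΩ

Output resistance R_th = R_s‖R_g = (90.7 × 18.0)/108.7 = 15.02 kΩ.
The fractional drop is R_th/(R_th + R_L); requiring this ≤ 0.0790 gives R_L ≥ R_th(1/0.0790 − 1) = 15.02 × 11.66 = 175 kΩ.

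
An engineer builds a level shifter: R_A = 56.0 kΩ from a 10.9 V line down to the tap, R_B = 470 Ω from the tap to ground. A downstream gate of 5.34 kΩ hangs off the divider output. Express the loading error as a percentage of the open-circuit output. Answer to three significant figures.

The divider's output (Thévenin) resistance is R_A‖R_B = 466.1 Ω.
Fractional drop under load = R_th/(R_th + R_L) = 466.1 / (466.1 + 5340) = 0.08028.
So the output falls by 8.03 %.

8.03 %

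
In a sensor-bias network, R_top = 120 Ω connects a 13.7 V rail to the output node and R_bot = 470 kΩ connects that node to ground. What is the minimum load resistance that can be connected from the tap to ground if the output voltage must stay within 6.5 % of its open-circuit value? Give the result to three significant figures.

Output resistance R_th = R_top‖R_bot = (120 × 470000)/470100 = 120.0 Ω.
The fractional drop is R_th/(R_th + R_L); requiring this ≤ 0.0650 gives R_L ≥ R_th(1/0.0650 − 1) = 120.0 × 14.38 = 1.73 kΩ.

R_L(min) ≈ 1.73 kΩ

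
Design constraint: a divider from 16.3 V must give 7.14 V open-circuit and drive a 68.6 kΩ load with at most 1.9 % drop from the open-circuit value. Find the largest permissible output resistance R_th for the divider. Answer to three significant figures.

Loading drop = R_th/(R_th + R_L) ≤ 0.0190, so R_th ≤ R_L · ε/(1−ε) = 68.6 kΩ × 0.0190/0.9810 = 1.33 kΩ.

R_th ≤ 1.33 kΩ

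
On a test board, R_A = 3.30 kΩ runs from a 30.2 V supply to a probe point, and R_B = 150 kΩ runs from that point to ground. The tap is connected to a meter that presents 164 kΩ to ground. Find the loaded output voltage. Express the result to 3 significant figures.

The load sits in parallel with R_B: R_B‖R_L = (150 × 164) / (150 + 164) = 78.34 kΩ.
V_out = 30.2 × 78.34 / (3.30 + 78.34) = 30.2 × 78.34/81.64 = 29.0 V.
(Unloaded it would have been 29.5 V.)

V_out ≈ 29.0 V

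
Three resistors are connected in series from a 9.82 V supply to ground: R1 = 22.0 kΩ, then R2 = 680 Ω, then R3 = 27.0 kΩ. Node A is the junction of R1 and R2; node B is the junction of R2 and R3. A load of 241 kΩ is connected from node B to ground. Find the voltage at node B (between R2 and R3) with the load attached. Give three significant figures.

At node B, R3 is in parallel with the load: R3‖R_L = 24280 Ω.
Below node A the resistance is R2 + (R3‖R_L) = 24960 Ω, so V_A = 9.82 × 24960/46960 = 5.219 V.
Then V_B = V_A × (R3‖R_L)/(R2 + R3‖R_L) = 5.219 × 24280/24960 = 5.08 V.

V ≈ 5.08 V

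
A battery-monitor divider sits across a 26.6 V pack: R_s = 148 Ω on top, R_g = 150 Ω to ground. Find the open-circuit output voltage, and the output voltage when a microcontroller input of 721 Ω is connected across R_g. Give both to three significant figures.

Unloaded: 13.4 V; loaded: 12.1 V

Open-circuit: V = 26.6 × 150/(148 + 150) = 13.4 V.
With the load, R_g becomes R_g‖R_L = 124.2 Ω, so V = 26.6 × 124.2/272.2 = 12.1 V.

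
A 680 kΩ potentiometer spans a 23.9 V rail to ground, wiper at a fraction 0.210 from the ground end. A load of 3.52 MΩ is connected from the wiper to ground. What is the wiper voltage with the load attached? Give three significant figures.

The wiper splits the pot into (1−α)R = 537.2 kΩ above and αR = 142.8 kΩ below.
Lower section ‖ load = 137.2 kΩ.
V_wiper = 23.9 × 137.2/(537.2 + 137.2) = 4.86 V.

V ≈ 4.86 V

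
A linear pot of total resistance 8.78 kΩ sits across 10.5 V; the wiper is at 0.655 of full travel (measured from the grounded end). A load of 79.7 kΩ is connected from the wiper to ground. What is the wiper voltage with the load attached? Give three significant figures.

V ≈ 6.71 V

The wiper splits the pot into (1−α)R = 3.029 kΩ above and αR = 5.751 kΩ below.
Lower section ‖ load = 5.364 kΩ.
V_wiper = 10.5 × 5.364/(3.029 + 5.364) = 6.71 V.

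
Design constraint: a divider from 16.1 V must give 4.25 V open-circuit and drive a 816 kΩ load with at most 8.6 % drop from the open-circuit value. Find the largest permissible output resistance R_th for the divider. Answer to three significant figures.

Loading drop = R_th/(R_th + R_L) ≤ 0.0860, so R_th ≤ R_L · ε/(1−ε) = 816 kΩ × 0.0860/0.9140 = 76.8 kΩ.

R_th ≤ 76.8 kΩ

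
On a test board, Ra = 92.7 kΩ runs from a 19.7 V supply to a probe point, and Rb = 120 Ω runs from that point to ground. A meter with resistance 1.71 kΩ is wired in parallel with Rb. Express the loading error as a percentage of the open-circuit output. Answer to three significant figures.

The divider's output (Thévenin) resistance is Ra‖Rb = 119.8 Ω.
Fractional drop under load = R_th/(R_th + R_L) = 119.8 / (119.8 + 1710) = 0.06549.
So the output falls by 6.55 %.

6.55 %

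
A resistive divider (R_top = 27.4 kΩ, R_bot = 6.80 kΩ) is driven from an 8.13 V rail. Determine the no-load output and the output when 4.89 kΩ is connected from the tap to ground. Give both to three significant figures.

Open-circuit: V = 8.13 × 6.80/(27.4 + 6.80) = 1.62 V.
With the load, R_bot becomes R_bot‖R_L = 2.844 kΩ, so V = 8.13 × 2.844/30.24 = 0.765 V.

Unloaded: 1.62 V; loaded: 0.765 V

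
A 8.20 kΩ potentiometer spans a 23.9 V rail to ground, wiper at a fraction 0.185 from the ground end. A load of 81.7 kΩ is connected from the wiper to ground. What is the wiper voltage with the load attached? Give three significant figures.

The wiper splits the pot into (1−α)R = 6.683 kΩ above and αR = 1.517 kΩ below.
Lower section ‖ load = 1.489 kΩ.
V_wiper = 23.9 × 1.489/(6.683 + 1.489) = 4.36 V.

V ≈ 4.36 V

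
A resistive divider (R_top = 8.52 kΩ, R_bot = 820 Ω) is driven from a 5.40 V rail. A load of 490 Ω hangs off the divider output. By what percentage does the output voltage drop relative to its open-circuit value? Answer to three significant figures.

60.4 %

Unloaded V = 5.40 × 820/9340 = 0.4741 V.
Loaded: R_bot‖R_L = 306.7 Ω, giving V = 5.40 × 306.7/8827 = 0.1876 V.
Drop = (0.4741 − 0.1876) / 0.4741 = 60.4 %.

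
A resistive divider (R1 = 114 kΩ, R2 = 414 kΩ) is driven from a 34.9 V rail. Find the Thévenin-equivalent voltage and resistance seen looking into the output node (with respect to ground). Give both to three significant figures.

V_th = 27.4 V, R_th = 89.4 kΩ

V_th is the open-circuit tap voltage: 34.9 × 414/(114 + 414) = 27.4 V.
With the supply zeroed, R1 and R2 appear in parallel from the tap: R_th = R1‖R2 = (114 × 414)/528.0 = 89.4 kΩ.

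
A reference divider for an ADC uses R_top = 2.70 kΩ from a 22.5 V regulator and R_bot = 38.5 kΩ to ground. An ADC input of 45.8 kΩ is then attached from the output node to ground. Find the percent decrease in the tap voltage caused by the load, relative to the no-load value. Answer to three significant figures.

5.22 %

The divider's output (Thévenin) resistance is R_top‖R_bot = 2.523 kΩ.
Fractional drop under load = R_th/(R_th + R_L) = 2.523 / (2.523 + 45.8) = 0.05221.
So the output falls by 5.22 %.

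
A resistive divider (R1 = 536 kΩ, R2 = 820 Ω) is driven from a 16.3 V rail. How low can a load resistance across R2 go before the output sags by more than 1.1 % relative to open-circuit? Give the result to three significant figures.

Output resistance R_th = R1‖R2 = (536000 × 820)/536800 = 818.7 Ω.
The fractional drop is R_th/(R_th + R_L); requiring this ≤ 0.0110 gives R_L ≥ R_th(1/0.0110 − 1) = 818.7 × 89.91 = 73.6 kΩ.

R_L(min) ≈ 73.6 kΩ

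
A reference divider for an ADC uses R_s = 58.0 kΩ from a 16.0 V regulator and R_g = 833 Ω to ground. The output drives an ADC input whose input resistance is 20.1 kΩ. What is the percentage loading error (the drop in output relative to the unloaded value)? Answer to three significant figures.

The divider's output (Thévenin) resistance is R_s‖R_g = 821.2 Ω.
Fractional drop under load = R_th/(R_th + R_L) = 821.2 / (821.2 + 20100) = 0.03925.
So the output falls by 3.93 %.

3.93 %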